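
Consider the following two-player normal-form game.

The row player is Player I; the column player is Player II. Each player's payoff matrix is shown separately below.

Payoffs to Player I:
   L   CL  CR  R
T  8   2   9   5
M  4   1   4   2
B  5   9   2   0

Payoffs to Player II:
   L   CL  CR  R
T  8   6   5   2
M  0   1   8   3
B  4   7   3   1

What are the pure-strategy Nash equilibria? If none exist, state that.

For each player, find the best response to each opponent profile; mutual best responses are the pure NE.
Player I against L: payoffs 8, 4, 5 → best response T.
Player I against CL: payoffs 2, 1, 9 → best response B.
Player I against CR: payoffs 9, 4, 2 → best response T.
Player I against R: payoffs 5, 2, 0 → best response T.
Player II against T: payoffs 8, 6, 5, 2 → best response L.
Player II against M: payoffs 0, 1, 8, 3 → best response CR.
Player II against B: payoffs 4, 7, 3, 1 → best response CL.
Mutual best responses: (T, L); (B, CL).

Pure-strategy Nash equilibria: (T, L); (B, CL)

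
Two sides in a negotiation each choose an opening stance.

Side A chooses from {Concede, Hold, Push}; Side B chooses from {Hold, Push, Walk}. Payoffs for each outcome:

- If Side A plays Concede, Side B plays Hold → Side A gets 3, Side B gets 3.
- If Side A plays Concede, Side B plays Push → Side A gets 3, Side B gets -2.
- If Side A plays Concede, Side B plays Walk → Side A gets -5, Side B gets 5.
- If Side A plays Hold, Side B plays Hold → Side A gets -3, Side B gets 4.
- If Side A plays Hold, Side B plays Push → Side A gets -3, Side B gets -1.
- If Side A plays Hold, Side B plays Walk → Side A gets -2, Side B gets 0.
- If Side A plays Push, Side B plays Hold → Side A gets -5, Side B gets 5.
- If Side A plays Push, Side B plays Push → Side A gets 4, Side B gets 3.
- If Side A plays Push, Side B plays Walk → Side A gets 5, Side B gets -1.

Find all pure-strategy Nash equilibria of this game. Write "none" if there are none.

This game has no pure Nash equilibrium.

(Concede, Hold): Side B can switch to Walk (3 → 5). Not NE.
(Concede, Push): Side A can switch to Push (3 → 4). Not NE.
(Concede, Walk): Side A can switch to Hold (-5 → -2). Not NE.
(Hold, Hold): Side A can switch to Concede (-3 → 3). Not NE.
(Hold, Push): Side A can switch to Concede (-3 → 3). Not NE.
(Hold, Walk): Side A can switch to Push (-2 → 5). Not NE.
(The remaining 3 profiles each have a profitable deviation by the same check.)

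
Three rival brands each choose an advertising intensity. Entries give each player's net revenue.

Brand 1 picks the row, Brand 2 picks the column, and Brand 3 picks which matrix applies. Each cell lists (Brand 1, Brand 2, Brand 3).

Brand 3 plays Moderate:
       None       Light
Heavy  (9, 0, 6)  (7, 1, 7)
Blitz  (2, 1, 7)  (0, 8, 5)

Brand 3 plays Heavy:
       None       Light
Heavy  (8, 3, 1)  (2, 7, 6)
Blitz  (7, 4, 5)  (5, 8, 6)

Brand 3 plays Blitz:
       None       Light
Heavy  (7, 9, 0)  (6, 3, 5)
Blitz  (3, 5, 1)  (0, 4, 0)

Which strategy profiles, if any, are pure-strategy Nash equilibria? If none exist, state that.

Pure-strategy Nash equilibria: (Heavy, Light, Moderate) and (Blitz, Light, Heavy)

(Heavy, None, Moderate): Brand 2 can switch to Light (0 → 1). Not NE.
(Heavy, None, Heavy): Brand 2 can switch to Light (3 → 7). Not NE.
(Heavy, None, Blitz): Brand 3 can switch to Moderate (0 → 6). Not NE.
(Heavy, Light, Moderate): Brand 1 gets 7, best alternative 0; Brand 2 gets 1, best alternative 0; Brand 3 gets 7, best alternative 6. No profitable deviation — NE.
(Heavy, Light, Heavy): Brand 1 can switch to Blitz (2 → 5). Not NE.
(Heavy, Light, Blitz): Brand 2 can switch to None (3 → 9). Not NE.
(Blitz, None, Moderate): Brand 1 can switch to Heavy (2 → 9). Not NE.
(Blitz, Light, Heavy): Brand 1 gets 5, best alternative 2; Brand 2 gets 8, best alternative 4; Brand 3 gets 6, best alternative 5. No profitable deviation — NE.
(The remaining 4 profiles each have a profitable deviation by the same check.)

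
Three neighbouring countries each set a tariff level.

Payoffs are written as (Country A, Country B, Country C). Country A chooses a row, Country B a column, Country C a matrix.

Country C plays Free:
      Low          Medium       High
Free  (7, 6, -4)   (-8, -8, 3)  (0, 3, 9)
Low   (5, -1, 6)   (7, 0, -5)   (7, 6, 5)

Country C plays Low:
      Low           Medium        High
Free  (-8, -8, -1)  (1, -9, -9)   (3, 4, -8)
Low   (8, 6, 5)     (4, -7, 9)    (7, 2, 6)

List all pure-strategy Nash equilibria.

Country A against (Low, Free): payoffs 7, 5 → best response Free.
Country A against (Low, Low): payoffs -8, 8 → best response Low.
Country A against (Medium, Free): payoffs -8, 7 → best response Low.
Country A against (Medium, Low): payoffs 1, 4 → best response Low.
Country A against (High, Free): payoffs 0, 7 → best response Low.
Country A against (High, Low): payoffs 3, 7 → best response Low.
Country B against (Free, Free): payoffs 6, -8, 3 → best response Low.
Country B against (Free, Low): payoffs -8, -9, 4 → best response High.
Country B against (Low, Free): payoffs -1, 0, 6 → best response High.
Country B against (Low, Low): payoffs 6, -7, 2 → best response Low.
Country C against (Free, Low): payoffs -4, -1 → best response Low.
Country C against (Free, Medium): payoffs 3, -9 → best response Free.
Country C against (Free, High): payoffs 9, -8 → best response Free.
Country C against (Low, Low): payoffs 6, 5 → best response Free.
Country C against (Low, Medium): payoffs -5, 9 → best response Low.
Country C against (Low, High): payoffs 5, 6 → best response Low.
No profile is a mutual best response for all players.

none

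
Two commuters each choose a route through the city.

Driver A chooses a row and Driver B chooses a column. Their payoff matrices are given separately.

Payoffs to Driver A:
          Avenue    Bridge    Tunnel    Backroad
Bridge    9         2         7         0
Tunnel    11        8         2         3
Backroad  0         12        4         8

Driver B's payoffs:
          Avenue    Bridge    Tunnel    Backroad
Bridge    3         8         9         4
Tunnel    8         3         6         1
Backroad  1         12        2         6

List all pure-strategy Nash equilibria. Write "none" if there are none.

The pure Nash equilibria are (Bridge, Tunnel), (Tunnel, Avenue), (Backroad, Bridge).

(Bridge, Avenue): Driver A can switch to Tunnel (9 → 11). Not NE.
(Bridge, Bridge): Driver A can switch to Tunnel (2 → 8). Not NE.
(Bridge, Tunnel): Driver A gets 7, best alternative 4; Driver B gets 9, best alternative 8. No profitable deviation — NE.
(Bridge, Backroad): Driver A can switch to Tunnel (0 → 3). Not NE.
(Tunnel, Avenue): Driver A gets 11, best alternative 9; Driver B gets 8, best alternative 6. No profitable deviation — NE.
(Tunnel, Bridge): Driver A can switch to Backroad (8 → 12). Not NE.
(Tunnel, Tunnel): Driver A can switch to Bridge (2 → 7). Not NE.
(Tunnel, Backroad): Driver A can switch to Backroad (3 → 8). Not NE.
(Backroad, Bridge): Driver A gets 12, best alternative 8; Driver B gets 12, best alternative 6. No profitable deviation — NE.
(The remaining 3 profiles each have a profitable deviation by the same check.)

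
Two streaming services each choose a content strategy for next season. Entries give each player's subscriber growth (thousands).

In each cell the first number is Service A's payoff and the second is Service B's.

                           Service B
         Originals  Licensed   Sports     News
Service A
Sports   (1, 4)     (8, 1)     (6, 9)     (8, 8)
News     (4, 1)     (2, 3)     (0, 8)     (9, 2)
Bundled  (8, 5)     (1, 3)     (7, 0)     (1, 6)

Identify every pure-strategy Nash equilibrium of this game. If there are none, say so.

There is no pure-strategy Nash equilibrium.

Service A against Originals: payoffs 1, 4, 8 → best response Bundled.
Service A against Licensed: payoffs 8, 2, 1 → best response Sports.
Service A against Sports: payoffs 6, 0, 7 → best response Bundled.
Service A against News: payoffs 8, 9, 1 → best response News.
Service B against Sports: payoffs 4, 1, 9, 8 → best response Sports.
Service B against News: payoffs 1, 3, 8, 2 → best response Sports.
Service B against Bundled: payoffs 5, 3, 0, 6 → best response News.
No profile is a mutual best response for all players.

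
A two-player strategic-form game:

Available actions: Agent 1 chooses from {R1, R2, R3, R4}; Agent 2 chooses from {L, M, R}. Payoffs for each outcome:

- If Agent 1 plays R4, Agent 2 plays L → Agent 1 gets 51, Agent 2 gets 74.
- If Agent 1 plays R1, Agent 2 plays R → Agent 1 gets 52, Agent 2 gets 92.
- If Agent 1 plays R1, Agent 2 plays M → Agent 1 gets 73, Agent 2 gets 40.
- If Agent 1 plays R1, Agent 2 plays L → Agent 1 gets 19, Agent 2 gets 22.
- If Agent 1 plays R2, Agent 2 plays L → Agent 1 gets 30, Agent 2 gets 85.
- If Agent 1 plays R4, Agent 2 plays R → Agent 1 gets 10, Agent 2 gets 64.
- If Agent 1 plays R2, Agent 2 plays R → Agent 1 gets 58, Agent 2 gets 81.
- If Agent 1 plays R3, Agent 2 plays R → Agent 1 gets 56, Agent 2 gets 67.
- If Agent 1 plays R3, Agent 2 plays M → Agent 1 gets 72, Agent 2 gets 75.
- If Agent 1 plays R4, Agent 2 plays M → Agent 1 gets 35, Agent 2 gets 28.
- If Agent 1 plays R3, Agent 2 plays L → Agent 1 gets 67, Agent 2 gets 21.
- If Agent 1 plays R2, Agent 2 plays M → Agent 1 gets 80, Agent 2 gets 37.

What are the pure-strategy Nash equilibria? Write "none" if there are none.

(R1, L): Agent 1 can switch to R2 (19 → 30). Not NE.
(R1, M): Agent 1 can switch to R2 (73 → 80). Not NE.
(R1, R): Agent 1 can switch to R2 (52 → 58). Not NE.
(R2, L): Agent 1 can switch to R3 (30 → 67). Not NE.
(R2, M): Agent 2 can switch to L (37 → 85). Not NE.
(R2, R): Agent 2 can switch to L (81 → 85). Not NE.
(The remaining 6 profiles each have a profitable deviation by the same check.)

There is no pure-strategy Nash equilibrium.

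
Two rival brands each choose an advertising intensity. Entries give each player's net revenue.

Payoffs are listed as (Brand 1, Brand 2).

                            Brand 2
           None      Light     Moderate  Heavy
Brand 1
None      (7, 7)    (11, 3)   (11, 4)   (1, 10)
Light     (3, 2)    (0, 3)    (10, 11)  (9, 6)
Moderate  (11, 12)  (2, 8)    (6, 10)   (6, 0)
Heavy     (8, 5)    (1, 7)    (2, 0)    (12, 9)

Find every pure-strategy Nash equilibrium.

Brand 1 against None: payoffs 7, 3, 11, 8 → best response Moderate.
Brand 1 against Light: payoffs 11, 0, 2, 1 → best response None.
Brand 1 against Moderate: payoffs 11, 10, 6, 2 → best response None.
Brand 1 against Heavy: payoffs 1, 9, 6, 12 → best response Heavy.
Brand 2 against None: payoffs 7, 3, 4, 10 → best response Heavy.
Brand 2 against Light: payoffs 2, 3, 11, 6 → best response Moderate.
Brand 2 against Moderate: payoffs 12, 8, 10, 0 → best response None.
Brand 2 against Heavy: payoffs 5, 7, 0, 9 → best response Heavy.
Mutual best responses: (Moderate, None); (Heavy, Heavy).

Pure-strategy Nash equilibria: (Moderate, None) and (Heavy, Heavy)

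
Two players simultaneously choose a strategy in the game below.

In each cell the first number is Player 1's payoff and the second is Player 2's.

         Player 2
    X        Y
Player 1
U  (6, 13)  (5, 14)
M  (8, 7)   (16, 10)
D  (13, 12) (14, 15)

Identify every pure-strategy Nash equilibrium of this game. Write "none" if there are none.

(M, Y)

Check each profile: it is a Nash equilibrium iff no player can strictly gain by switching unilaterally.
(U, X): Player 1 can switch to M (6 → 8). Not NE.
(U, Y): Player 1 can switch to M (5 → 16). Not NE.
(M, X): Player 1 can switch to D (8 → 13). Not NE.
(M, Y): Player 1 gets 16, best alternative 14; Player 2 gets 10, best alternative 7. No profitable deviation — NE.
(D, X): Player 2 can switch to Y (12 → 15). Not NE.
(D, Y): Player 1 can switch to M (14 → 16). Not NE.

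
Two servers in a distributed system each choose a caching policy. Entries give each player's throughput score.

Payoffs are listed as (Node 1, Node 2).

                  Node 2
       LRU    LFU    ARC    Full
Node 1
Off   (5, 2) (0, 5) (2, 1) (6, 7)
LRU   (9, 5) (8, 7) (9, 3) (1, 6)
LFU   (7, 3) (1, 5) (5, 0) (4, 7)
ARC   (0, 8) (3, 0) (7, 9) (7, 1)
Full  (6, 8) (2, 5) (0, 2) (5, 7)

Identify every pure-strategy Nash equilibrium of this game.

The unique pure-strategy Nash equilibrium is (LRU, LFU).

Mark each player's best response to every combination of opponents' strategies; a profile where every player is best-responding is a pure Nash equilibrium.
Node 1 against LRU: payoffs 5, 9, 7, 0, 6 → best response LRU.
Node 1 against LFU: payoffs 0, 8, 1, 3, 2 → best response LRU.
Node 1 against ARC: payoffs 2, 9, 5, 7, 0 → best response LRU.
Node 1 against Full: payoffs 6, 1, 4, 7, 5 → best response ARC.
Node 2 against Off: payoffs 2, 5, 1, 7 → best response Full.
Node 2 against LRU: payoffs 5, 7, 3, 6 → best response LFU.
Node 2 against LFU: payoffs 3, 5, 0, 7 → best response Full.
Node 2 against ARC: payoffs 8, 0, 9, 1 → best response ARC.
Node 2 against Full: payoffs 8, 5, 2, 7 → best response LRU.
Mutual best responses: (LRU, LFU).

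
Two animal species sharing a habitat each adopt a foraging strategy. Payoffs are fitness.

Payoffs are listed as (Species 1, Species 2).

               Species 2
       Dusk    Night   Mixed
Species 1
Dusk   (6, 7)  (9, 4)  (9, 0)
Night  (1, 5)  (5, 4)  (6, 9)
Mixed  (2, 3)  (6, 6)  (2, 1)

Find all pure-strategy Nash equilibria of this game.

Species 1 against Dusk: payoffs 6, 1, 2 → best response Dusk.
Species 1 against Night: payoffs 9, 5, 6 → best response Dusk.
Species 1 against Mixed: payoffs 9, 6, 2 → best response Dusk.
Species 2 against Dusk: payoffs 7, 4, 0 → best response Dusk.
Species 2 against Night: payoffs 5, 4, 9 → best response Mixed.
Species 2 against Mixed: payoffs 3, 6, 1 → best response Night.
Mutual best responses: (Dusk, Dusk).

The unique pure-strategy Nash equilibrium is (Dusk, Dusk).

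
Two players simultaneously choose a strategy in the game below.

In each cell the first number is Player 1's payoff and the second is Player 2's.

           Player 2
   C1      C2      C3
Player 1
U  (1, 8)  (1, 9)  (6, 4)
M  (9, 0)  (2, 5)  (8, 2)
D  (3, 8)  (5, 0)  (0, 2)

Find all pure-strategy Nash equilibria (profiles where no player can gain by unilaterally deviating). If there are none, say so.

(U, C1): Player 1 can switch to M (1 → 9). Not NE.
(U, C2): Player 1 can switch to M (1 → 2). Not NE.
(U, C3): Player 1 can switch to M (6 → 8). Not NE.
(M, C1): Player 2 can switch to C2 (0 → 5). Not NE.
(M, C2): Player 1 can switch to D (2 → 5). Not NE.
(M, C3): Player 2 can switch to C2 (2 → 5). Not NE.
(D, C1): Player 1 can switch to M (3 → 9). Not NE.
(D, C2): Player 2 can switch to C1 (0 → 8). Not NE.
(D, C3): Player 1 can switch to U (0 → 6). Not NE.

This game has no pure Nash equilibrium.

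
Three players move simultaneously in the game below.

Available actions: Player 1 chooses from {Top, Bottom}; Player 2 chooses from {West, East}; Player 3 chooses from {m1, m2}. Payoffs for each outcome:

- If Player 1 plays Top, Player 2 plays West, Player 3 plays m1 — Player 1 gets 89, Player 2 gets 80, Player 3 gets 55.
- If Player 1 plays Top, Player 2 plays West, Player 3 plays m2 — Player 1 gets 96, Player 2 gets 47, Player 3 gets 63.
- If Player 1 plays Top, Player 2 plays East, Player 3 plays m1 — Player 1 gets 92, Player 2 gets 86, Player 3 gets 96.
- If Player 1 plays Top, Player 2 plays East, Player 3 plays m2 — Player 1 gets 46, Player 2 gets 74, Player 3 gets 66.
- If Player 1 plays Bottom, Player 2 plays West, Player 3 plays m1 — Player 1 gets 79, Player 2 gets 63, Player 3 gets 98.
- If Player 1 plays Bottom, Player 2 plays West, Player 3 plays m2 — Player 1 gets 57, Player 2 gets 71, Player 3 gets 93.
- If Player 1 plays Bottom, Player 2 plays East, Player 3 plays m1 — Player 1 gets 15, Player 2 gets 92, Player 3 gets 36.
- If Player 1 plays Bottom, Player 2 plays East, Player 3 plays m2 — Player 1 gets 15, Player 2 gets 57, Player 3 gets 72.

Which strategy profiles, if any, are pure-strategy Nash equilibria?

(Top, West, m1): Player 2 can switch to East (80 → 86). Not NE.
(Top, West, m2): Player 2 can switch to East (47 → 74). Not NE.
(Top, East, m1): Player 1 gets 92, best alternative 15; Player 2 gets 86, best alternative 80; Player 3 gets 96, best alternative 66. No profitable deviation — NE.
(Top, East, m2): Player 3 can switch to m1 (66 → 96). Not NE.
(Bottom, West, m1): Player 1 can switch to Top (79 → 89). Not NE.
(Bottom, West, m2): Player 1 can switch to Top (57 → 96). Not NE.
(Bottom, East, m1): Player 1 can switch to Top (15 → 92). Not NE.
(Bottom, East, m2): Player 1 can switch to Top (15 → 46). Not NE.

Pure NE: (Top, East, m1)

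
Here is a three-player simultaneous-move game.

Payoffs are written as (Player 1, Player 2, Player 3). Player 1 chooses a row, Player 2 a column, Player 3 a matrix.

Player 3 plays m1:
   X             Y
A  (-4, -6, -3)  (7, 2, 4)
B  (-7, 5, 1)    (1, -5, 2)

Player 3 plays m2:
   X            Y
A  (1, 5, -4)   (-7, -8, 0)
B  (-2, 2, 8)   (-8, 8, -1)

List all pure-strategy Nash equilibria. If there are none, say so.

Pure NE: (A, Y, m1)

Player 1 against (X, m1): payoffs -4, -7 → best response A.
Player 1 against (X, m2): payoffs 1, -2 → best response A.
Player 1 against (Y, m1): payoffs 7, 1 → best response A.
Player 1 against (Y, m2): payoffs -7, -8 → best response A.
Player 2 against (A, m1): payoffs -6, 2 → best response Y.
Player 2 against (A, m2): payoffs 5, -8 → best response X.
Player 2 against (B, m1): payoffs 5, -5 → best response X.
Player 2 against (B, m2): payoffs 2, 8 → best response Y.
Player 3 against (A, X): payoffs -3, -4 → best response m1.
Player 3 against (A, Y): payoffs 4, 0 → best response m1.
Player 3 against (B, X): payoffs 1, 8 → best response m2.
Player 3 against (B, Y): payoffs 2, -1 → best response m1.
Mutual best responses: (A, Y, m1).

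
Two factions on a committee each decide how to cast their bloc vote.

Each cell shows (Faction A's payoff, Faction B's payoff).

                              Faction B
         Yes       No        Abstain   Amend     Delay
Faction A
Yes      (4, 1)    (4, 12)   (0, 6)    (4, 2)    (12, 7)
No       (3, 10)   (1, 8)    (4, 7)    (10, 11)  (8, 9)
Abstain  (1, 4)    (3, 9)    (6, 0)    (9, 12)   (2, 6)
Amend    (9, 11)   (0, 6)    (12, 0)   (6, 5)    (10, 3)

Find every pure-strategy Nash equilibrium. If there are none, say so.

The pure Nash equilibria are (Yes, No); (No, Amend); (Amend, Yes).

(Yes, Yes): Faction A can switch to Amend (4 → 9). Not NE.
(Yes, No): Faction A gets 4, best alternative 3; Faction B gets 12, best alternative 7. No profitable deviation — NE.
(Yes, Abstain): Faction A can switch to No (0 → 4). Not NE.
(Yes, Amend): Faction A can switch to No (4 → 10). Not NE.
(Yes, Delay): Faction B can switch to No (7 → 12). Not NE.
(No, Yes): Faction A can switch to Yes (3 → 4). Not NE.
(No, No): Faction A can switch to Yes (1 → 4). Not NE.
(No, Abstain): Faction A can switch to Abstain (4 → 6). Not NE.
(No, Amend): Faction A gets 10, best alternative 9; Faction B gets 11, best alternative 10. No profitable deviation — NE.
(No, Delay): Faction A can switch to Yes (8 → 12). Not NE.
(Amend, Yes): Faction A gets 9, best alternative 4; Faction B gets 11, best alternative 6. No profitable deviation — NE.
(The remaining 9 profiles each have a profitable deviation by the same check.)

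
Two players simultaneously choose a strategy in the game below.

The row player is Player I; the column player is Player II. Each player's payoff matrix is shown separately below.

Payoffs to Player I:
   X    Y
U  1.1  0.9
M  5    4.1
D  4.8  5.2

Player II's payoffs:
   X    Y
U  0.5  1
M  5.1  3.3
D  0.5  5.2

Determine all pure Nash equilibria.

The pure Nash equilibria are (M, X), (D, Y).

(U, X): Player I can switch to M (1.1 → 5). Not NE.
(U, Y): Player I can switch to M (0.9 → 4.1). Not NE.
(M, X): Player I gets 5, best alternative 4.8; Player II gets 5.1, best alternative 3.3. No profitable deviation — NE.
(M, Y): Player I can switch to D (4.1 → 5.2). Not NE.
(D, X): Player I can switch to M (4.8 → 5). Not NE.
(D, Y): Player I gets 5.2, best alternative 4.1; Player II gets 5.2, best alternative 0.5. No profitable deviation — NE.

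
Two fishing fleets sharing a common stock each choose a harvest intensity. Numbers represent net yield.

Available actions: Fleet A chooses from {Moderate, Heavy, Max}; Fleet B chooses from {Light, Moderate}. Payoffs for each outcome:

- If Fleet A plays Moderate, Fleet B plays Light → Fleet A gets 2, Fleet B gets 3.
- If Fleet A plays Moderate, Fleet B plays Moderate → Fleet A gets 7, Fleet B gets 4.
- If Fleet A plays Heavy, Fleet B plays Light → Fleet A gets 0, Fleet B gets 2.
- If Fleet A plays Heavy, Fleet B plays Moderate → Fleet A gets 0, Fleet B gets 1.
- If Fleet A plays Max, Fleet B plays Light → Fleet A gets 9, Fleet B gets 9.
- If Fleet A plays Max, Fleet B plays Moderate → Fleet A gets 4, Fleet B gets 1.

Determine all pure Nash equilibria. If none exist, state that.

The pure Nash equilibria are (Moderate, Moderate), (Max, Light).

For each player, find the best response to each opponent profile; mutual best responses are the pure NE.
Fleet A against Light: payoffs 2, 0, 9 → best response Max.
Fleet A against Moderate: payoffs 7, 0, 4 → best response Moderate.
Fleet B against Moderate: payoffs 3, 4 → best response Moderate.
Fleet B against Heavy: payoffs 2, 1 → best response Light.
Fleet B against Max: payoffs 9, 1 → best response Light.
Mutual best responses: (Moderate, Moderate); (Max, Light).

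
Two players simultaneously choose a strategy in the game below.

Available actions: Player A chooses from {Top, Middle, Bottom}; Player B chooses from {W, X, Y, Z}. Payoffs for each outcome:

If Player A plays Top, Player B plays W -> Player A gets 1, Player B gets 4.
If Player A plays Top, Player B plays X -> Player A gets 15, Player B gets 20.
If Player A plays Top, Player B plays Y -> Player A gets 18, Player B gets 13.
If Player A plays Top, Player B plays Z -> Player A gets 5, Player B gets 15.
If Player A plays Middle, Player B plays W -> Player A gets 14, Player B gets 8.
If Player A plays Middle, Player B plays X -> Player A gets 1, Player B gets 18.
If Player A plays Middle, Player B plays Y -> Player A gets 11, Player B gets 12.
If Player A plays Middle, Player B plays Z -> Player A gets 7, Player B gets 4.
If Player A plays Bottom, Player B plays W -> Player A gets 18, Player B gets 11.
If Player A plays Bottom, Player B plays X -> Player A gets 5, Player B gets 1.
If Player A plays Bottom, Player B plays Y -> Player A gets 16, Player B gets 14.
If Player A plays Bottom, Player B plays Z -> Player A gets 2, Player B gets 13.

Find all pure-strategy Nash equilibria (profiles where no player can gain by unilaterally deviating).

(Top, X)

Player A against W: payoffs 1, 14, 18 → best response Bottom.
Player A against X: payoffs 15, 1, 5 → best response Top.
Player A against Y: payoffs 18, 11, 16 → best response Top.
Player A against Z: payoffs 5, 7, 2 → best response Middle.
Player B against Top: payoffs 4, 20, 13, 15 → best response X.
Player B against Middle: payoffs 8, 18, 12, 4 → best response X.
Player B against Bottom: payoffs 11, 1, 14, 13 → best response Y.
Mutual best responses: (Top, X).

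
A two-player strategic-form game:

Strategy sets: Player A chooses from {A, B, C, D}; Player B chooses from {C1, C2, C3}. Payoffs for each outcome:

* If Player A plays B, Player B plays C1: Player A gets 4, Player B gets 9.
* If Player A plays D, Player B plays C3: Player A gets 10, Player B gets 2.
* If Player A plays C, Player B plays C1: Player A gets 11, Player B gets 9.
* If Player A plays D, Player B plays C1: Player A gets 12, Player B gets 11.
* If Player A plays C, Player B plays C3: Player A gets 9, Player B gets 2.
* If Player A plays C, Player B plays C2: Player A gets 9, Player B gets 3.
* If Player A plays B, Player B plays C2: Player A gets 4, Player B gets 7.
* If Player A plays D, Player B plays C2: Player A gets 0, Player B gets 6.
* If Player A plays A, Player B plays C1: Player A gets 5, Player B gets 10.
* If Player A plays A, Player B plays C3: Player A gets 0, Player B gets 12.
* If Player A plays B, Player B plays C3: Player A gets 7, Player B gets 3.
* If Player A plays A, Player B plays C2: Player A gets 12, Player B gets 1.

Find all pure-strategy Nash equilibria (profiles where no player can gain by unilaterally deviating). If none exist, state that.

Player A against C1: payoffs 5, 4, 11, 12 → best response D.
Player A against C2: payoffs 12, 4, 9, 0 → best response A.
Player A against C3: payoffs 0, 7, 9, 10 → best response D.
Player B against A: payoffs 10, 1, 12 → best response C3.
Player B against B: payoffs 9, 7, 3 → best response C1.
Player B against C: payoffs 9, 3, 2 → best response C1.
Player B against D: payoffs 11, 6, 2 → best response C1.
Mutual best responses: (D, C1).

(D, C1)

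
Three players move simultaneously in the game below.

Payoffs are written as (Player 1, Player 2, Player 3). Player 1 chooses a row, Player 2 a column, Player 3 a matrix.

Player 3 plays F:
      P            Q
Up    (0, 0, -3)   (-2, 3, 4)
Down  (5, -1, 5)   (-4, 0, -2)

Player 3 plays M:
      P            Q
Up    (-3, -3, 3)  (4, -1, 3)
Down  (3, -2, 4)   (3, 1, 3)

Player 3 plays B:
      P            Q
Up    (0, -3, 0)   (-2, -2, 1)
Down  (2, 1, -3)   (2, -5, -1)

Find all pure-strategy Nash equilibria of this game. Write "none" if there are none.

(Up, Q, F)

Player 1 against (P, F): payoffs 0, 5 → best response Down.
Player 1 against (P, M): payoffs -3, 3 → best response Down.
Player 1 against (P, B): payoffs 0, 2 → best response Down.
Player 1 against (Q, F): payoffs -2, -4 → best response Up.
Player 1 against (Q, M): payoffs 4, 3 → best response Up.
Player 1 against (Q, B): payoffs -2, 2 → best response Down.
Player 2 against (Up, F): payoffs 0, 3 → best response Q.
Player 2 against (Up, M): payoffs -3, -1 → best response Q.
Player 2 against (Up, B): payoffs -3, -2 → best response Q.
Player 2 against (Down, F): payoffs -1, 0 → best response Q.
Player 2 against (Down, M): payoffs -2, 1 → best response Q.
Player 2 against (Down, B): payoffs 1, -5 → best response P.
Player 3 against (Up, P): payoffs -3, 3, 0 → best response M.
Player 3 against (Up, Q): payoffs 4, 3, 1 → best response F.
Player 3 against (Down, P): payoffs 5, 4, -3 → best response F.
Player 3 against (Down, Q): payoffs -2, 3, -1 → best response M.
Mutual best responses: (Up, Q, F).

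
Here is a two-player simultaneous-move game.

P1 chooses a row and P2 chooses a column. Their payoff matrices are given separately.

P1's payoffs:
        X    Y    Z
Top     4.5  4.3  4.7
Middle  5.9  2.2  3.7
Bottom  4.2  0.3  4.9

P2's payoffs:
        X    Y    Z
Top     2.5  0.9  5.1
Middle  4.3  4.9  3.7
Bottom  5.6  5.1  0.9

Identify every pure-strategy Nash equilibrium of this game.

(Top, X): P1 can switch to Middle (4.5 → 5.9). Not NE.
(Top, Y): P2 can switch to X (0.9 → 2.5). Not NE.
(Top, Z): P1 can switch to Bottom (4.7 → 4.9). Not NE.
(Middle, X): P2 can switch to Y (4.3 → 4.9). Not NE.
(Middle, Y): P1 can switch to Top (2.2 → 4.3). Not NE.
(Middle, Z): P1 can switch to Top (3.7 → 4.7). Not NE.
(Bottom, X): P1 can switch to Top (4.2 → 4.5). Not NE.
(Bottom, Y): P1 can switch to Top (0.3 → 4.3). Not NE.
(The remaining 1 profile has a profitable deviation by the same check.)

none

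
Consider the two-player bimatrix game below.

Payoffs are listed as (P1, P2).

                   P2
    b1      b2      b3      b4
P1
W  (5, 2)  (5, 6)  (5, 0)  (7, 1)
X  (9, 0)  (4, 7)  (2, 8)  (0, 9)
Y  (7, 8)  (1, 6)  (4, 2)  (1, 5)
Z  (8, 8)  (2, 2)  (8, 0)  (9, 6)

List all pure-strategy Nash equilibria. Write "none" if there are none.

The unique pure-strategy Nash equilibrium is (W, b2).

For each strategy profile, look for a profitable unilateral deviation.
(W, b1): P1 can switch to X (5 → 9). Not NE.
(W, b2): P1 gets 5, best alternative 4; P2 gets 6, best alternative 2. No profitable deviation — NE.
(W, b3): P1 can switch to Z (5 → 8). Not NE.
(W, b4): P1 can switch to Z (7 → 9). Not NE.
(X, b1): P2 can switch to b2 (0 → 7). Not NE.
(X, b2): P1 can switch to W (4 → 5). Not NE.
(X, b3): P1 can switch to W (2 → 5). Not NE.
(X, b4): P1 can switch to W (0 → 7). Not NE.
(Y, b1): P1 can switch to X (7 → 9). Not NE.
(Y, b2): P1 can switch to W (1 → 5). Not NE.
(Y, b3): P1 can switch to W (4 → 5). Not NE.
(Y, b4): P1 can switch to W (1 → 7). Not NE.
(Z, b1): P1 can switch to X (8 → 9). Not NE.
(The remaining 3 profiles each have a profitable deviation by the same check.)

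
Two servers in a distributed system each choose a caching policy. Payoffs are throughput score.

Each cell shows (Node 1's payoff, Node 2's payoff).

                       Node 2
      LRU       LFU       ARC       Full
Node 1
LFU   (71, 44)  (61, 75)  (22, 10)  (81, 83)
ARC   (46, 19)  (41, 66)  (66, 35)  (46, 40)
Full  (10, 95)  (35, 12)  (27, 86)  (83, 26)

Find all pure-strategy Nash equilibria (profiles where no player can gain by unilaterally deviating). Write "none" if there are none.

No pure-strategy Nash equilibrium.

(LFU, LRU): Node 2 can switch to LFU (44 → 75). Not NE.
(LFU, LFU): Node 2 can switch to Full (75 → 83). Not NE.
(LFU, ARC): Node 1 can switch to ARC (22 → 66). Not NE.
(LFU, Full): Node 1 can switch to Full (81 → 83). Not NE.
(ARC, LRU): Node 1 can switch to LFU (46 → 71). Not NE.
(ARC, LFU): Node 1 can switch to LFU (41 → 61). Not NE.
(The remaining 6 profiles each have a profitable deviation by the same check.)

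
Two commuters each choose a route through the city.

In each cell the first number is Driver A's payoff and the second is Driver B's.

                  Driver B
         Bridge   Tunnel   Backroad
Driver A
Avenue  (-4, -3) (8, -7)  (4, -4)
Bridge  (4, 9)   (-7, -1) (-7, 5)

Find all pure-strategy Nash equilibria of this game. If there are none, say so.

Driver A against Bridge: payoffs -4, 4 → best response Bridge.
Driver A against Tunnel: payoffs 8, -7 → best response Avenue.
Driver A against Backroad: payoffs 4, -7 → best response Avenue.
Driver B against Avenue: payoffs -3, -7, -4 → best response Bridge.
Driver B against Bridge: payoffs 9, -1, 5 → best response Bridge.
Mutual best responses: (Bridge, Bridge).

The unique pure-strategy Nash equilibrium is (Bridge, Bridge).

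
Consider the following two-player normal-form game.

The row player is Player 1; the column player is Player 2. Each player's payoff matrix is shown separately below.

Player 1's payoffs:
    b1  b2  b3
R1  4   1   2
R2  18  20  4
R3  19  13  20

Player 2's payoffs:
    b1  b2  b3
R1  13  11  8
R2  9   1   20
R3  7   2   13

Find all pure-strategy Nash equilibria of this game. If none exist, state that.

(R3, b3)

Mark each player's best response to every combination of opponents' strategies; a profile where every player is best-responding is a pure Nash equilibrium.
Player 1 against b1: payoffs 4, 18, 19 → best response R3.
Player 1 against b2: payoffs 1, 20, 13 → best response R2.
Player 1 against b3: payoffs 2, 4, 20 → best response R3.
Player 2 against R1: payoffs 13, 11, 8 → best response b1.
Player 2 against R2: payoffs 9, 1, 20 → best response b3.
Player 2 against R3: payoffs 7, 2, 13 → best response b3.
Mutual best responses: (R3, b3).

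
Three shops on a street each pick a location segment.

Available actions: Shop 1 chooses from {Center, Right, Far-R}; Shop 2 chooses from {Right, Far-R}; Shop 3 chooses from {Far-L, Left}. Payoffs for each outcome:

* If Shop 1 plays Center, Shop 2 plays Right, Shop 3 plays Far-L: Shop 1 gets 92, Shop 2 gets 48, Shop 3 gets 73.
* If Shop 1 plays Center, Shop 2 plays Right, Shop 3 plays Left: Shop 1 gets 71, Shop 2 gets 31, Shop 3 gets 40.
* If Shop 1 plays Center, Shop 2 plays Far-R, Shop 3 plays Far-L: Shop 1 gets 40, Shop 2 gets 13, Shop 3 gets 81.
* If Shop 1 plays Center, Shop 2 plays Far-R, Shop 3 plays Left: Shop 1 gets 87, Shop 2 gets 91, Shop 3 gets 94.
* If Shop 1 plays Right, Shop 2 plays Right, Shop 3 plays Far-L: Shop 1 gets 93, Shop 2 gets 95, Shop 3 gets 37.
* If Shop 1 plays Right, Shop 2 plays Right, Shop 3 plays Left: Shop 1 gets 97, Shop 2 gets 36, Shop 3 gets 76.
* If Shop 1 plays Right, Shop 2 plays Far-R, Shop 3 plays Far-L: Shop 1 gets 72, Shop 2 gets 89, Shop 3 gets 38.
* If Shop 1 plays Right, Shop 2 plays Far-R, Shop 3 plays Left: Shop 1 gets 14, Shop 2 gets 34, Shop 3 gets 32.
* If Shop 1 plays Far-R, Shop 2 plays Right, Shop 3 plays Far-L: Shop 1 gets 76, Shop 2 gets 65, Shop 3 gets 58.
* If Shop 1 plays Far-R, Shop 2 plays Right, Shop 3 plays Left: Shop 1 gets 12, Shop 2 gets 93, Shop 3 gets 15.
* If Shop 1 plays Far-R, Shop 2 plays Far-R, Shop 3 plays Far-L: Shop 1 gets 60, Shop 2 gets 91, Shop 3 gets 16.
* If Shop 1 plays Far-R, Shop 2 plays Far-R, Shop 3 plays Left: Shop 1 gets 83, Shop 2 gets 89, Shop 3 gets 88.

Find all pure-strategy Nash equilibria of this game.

The pure Nash equilibria are (Center, Far-R, Left); (Right, Right, Left).

(Center, Right, Far-L): Shop 1 can switch to Right (92 → 93). Not NE.
(Center, Right, Left): Shop 1 can switch to Right (71 → 97). Not NE.
(Center, Far-R, Far-L): Shop 1 can switch to Right (40 → 72). Not NE.
(Center, Far-R, Left): Shop 1 gets 87, best alternative 83; Shop 2 gets 91, best alternative 31; Shop 3 gets 94, best alternative 81. No profitable deviation — NE.
(Right, Right, Far-L): Shop 3 can switch to Left (37 → 76). Not NE.
(Right, Right, Left): Shop 1 gets 97, best alternative 71; Shop 2 gets 36, best alternative 34; Shop 3 gets 76, best alternative 37. No profitable deviation — NE.
(Right, Far-R, Far-L): Shop 2 can switch to Right (89 → 95). Not NE.
(Right, Far-R, Left): Shop 1 can switch to Center (14 → 87). Not NE.
(Far-R, Right, Far-L): Shop 1 can switch to Center (76 → 92). Not NE.
(Far-R, Right, Left): Shop 1 can switch to Center (12 → 71). Not NE.
(Far-R, Far-R, Far-L): Shop 1 can switch to Right (60 → 72). Not NE.
(Far-R, Far-R, Left): Shop 1 can switch to Center (83 → 87). Not NE.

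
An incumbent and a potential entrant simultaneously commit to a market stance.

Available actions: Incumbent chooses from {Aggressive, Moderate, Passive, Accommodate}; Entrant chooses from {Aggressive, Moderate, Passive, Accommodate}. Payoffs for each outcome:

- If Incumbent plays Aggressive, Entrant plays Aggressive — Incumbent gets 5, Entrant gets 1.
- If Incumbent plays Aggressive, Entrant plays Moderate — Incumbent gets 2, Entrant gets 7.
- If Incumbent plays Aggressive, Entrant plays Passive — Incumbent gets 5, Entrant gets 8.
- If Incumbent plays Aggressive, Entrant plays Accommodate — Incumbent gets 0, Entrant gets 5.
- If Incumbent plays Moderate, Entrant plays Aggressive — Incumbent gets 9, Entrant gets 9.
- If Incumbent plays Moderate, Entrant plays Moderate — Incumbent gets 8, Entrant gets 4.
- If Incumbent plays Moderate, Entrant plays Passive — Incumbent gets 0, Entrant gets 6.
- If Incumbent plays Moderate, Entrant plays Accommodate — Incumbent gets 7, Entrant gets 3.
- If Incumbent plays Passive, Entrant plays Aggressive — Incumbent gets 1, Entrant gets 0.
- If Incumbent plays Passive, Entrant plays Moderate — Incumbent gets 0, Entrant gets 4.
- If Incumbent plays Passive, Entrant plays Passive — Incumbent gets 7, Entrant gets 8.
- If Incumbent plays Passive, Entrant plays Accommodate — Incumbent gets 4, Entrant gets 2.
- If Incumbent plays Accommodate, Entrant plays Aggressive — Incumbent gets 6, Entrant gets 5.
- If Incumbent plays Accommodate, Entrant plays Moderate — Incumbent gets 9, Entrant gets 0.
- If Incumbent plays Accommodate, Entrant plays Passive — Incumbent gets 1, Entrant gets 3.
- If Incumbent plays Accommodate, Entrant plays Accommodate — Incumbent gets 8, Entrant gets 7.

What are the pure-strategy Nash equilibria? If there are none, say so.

(Moderate, Aggressive), (Passive, Passive), (Accommodate, Accommodate)

Incumbent against Aggressive: payoffs 5, 9, 1, 6 → best response Moderate.
Incumbent against Moderate: payoffs 2, 8, 0, 9 → best response Accommodate.
Incumbent against Passive: payoffs 5, 0, 7, 1 → best response Passive.
Incumbent against Accommodate: payoffs 0, 7, 4, 8 → best response Accommodate.
Entrant against Aggressive: payoffs 1, 7, 8, 5 → best response Passive.
Entrant against Moderate: payoffs 9, 4, 6, 3 → best response Aggressive.
Entrant against Passive: payoffs 0, 4, 8, 2 → best response Passive.
Entrant against Accommodate: payoffs 5, 0, 3, 7 → best response Accommodate.
Mutual best responses: (Moderate, Aggressive); (Passive, Passive); (Accommodate, Accommodate).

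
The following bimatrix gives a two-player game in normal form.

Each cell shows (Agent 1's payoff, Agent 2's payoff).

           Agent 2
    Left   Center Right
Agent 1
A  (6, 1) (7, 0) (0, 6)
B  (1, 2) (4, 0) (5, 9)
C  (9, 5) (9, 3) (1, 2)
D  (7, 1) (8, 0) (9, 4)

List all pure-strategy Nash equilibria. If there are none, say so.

Agent 1 against Left: payoffs 6, 1, 9, 7 → best response C.
Agent 1 against Center: payoffs 7, 4, 9, 8 → best response C.
Agent 1 against Right: payoffs 0, 5, 1, 9 → best response D.
Agent 2 against A: payoffs 1, 0, 6 → best response Right.
Agent 2 against B: payoffs 2, 0, 9 → best response Right.
Agent 2 against C: payoffs 5, 3, 2 → best response Left.
Agent 2 against D: payoffs 1, 0, 4 → best response Right.
Mutual best responses: (C, Left); (D, Right).

The pure Nash equilibria are (C, Left), (D, Right).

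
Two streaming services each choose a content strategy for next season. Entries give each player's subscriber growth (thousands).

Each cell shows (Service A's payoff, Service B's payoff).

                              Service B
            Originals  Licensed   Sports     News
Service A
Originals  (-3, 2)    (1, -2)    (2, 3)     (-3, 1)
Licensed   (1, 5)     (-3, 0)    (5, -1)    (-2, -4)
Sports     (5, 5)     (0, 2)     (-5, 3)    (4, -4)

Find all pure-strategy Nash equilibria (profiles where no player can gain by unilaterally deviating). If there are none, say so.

Pure NE: (Sports, Originals)

For each strategy profile, look for a profitable unilateral deviation.
(Originals, Originals): Service A can switch to Licensed (-3 → 1). Not NE.
(Originals, Licensed): Service B can switch to Originals (-2 → 2). Not NE.
(Originals, Sports): Service A can switch to Licensed (2 → 5). Not NE.
(Originals, News): Service A can switch to Licensed (-3 → -2). Not NE.
(Licensed, Originals): Service A can switch to Sports (1 → 5). Not NE.
(Licensed, Licensed): Service A can switch to Originals (-3 → 1). Not NE.
(Licensed, Sports): Service B can switch to Originals (-1 → 5). Not NE.
(Licensed, News): Service A can switch to Sports (-2 → 4). Not NE.
(Sports, Originals): Service A gets 5, best alternative 1; Service B gets 5, best alternative 3. No profitable deviation — NE.
(Sports, Licensed): Service A can switch to Originals (0 → 1). Not NE.
(Sports, Sports): Service A can switch to Originals (-5 → 2). Not NE.
(The remaining 1 profile has a profitable deviation by the same check.)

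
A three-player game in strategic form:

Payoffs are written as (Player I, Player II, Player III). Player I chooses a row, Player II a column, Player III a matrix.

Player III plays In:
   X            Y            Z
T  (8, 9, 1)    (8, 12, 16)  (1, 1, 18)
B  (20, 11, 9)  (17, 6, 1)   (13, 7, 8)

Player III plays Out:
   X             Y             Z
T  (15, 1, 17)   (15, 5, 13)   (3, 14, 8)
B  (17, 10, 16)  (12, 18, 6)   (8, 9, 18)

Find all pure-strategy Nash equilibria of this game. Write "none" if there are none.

No pure-strategy Nash equilibrium.

Mark each player's best response to every combination of opponents' strategies; a profile where every player is best-responding is a pure Nash equilibrium.
Player I against (X, In): payoffs 8, 20 → best response B.
Player I against (X, Out): payoffs 15, 17 → best response B.
Player I against (Y, In): payoffs 8, 17 → best response B.
Player I against (Y, Out): payoffs 15, 12 → best response T.
Player I against (Z, In): payoffs 1, 13 → best response B.
Player I against (Z, Out): payoffs 3, 8 → best response B.
Player II against (T, In): payoffs 9, 12, 1 → best response Y.
Player II against (T, Out): payoffs 1, 5, 14 → best response Z.
Player II against (B, In): payoffs 11, 6, 7 → best response X.
Player II against (B, Out): payoffs 10, 18, 9 → best response Y.
Player III against (T, X): payoffs 1, 17 → best response Out.
Player III against (T, Y): payoffs 16, 13 → best response In.
Player III against (T, Z): payoffs 18, 8 → best response In.
Player III against (B, X): payoffs 9, 16 → best response Out.
Player III against (B, Y): payoffs 1, 6 → best response Out.
Player III against (B, Z): payoffs 8, 18 → best response Out.
No profile is a mutual best response for all players.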